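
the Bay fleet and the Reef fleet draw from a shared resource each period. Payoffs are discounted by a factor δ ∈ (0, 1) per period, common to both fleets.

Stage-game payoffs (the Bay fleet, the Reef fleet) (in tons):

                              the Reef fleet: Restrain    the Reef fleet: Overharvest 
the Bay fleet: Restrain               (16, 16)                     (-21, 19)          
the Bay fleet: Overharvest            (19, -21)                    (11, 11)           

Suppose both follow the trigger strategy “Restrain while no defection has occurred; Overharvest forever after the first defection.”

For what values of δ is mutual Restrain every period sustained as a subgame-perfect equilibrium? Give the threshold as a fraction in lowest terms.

Under grim trigger the critical discount factor is (T−C)/(T−P) with T = 19, C = 16, P = 11.
δ* = (19−16)/(19−11) = 3/8.

3/8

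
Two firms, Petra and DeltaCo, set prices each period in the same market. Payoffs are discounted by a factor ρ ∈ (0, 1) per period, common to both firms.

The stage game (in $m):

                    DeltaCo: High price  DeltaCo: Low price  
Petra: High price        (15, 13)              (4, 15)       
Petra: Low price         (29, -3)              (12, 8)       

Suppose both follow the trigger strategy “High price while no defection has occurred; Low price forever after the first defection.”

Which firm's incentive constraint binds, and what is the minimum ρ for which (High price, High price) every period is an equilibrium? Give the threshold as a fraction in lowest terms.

For Petra: deviation gain 29−15 = 14, per-period punishment loss 15−12 = 3. IC gives ρ ≥ 14/17.
For DeltaCo: gain 2, loss 5 per period, so ρ ≥ 2/7.
The tighter constraint is Petra's, so cooperation needs ρ ≥ 14/17.

Petra; ρ ≥ 14/17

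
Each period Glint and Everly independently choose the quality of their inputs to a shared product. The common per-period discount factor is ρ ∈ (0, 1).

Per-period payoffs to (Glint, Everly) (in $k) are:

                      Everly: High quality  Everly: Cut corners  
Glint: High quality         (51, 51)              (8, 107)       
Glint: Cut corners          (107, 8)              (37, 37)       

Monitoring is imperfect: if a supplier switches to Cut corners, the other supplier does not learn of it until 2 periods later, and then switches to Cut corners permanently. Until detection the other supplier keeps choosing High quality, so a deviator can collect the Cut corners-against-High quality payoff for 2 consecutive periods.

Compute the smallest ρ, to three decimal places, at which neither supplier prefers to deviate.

0.894

Deviating for the 2 undetected periods gains 107−51 = 56 per period over cooperation, then loses 51−37 = 14 per period forever once punishment starts.
Gain: 56(1 + ρ + … + ρ^1); loss: 14·ρ^2/(1−ρ).
No profitable deviation ⇔ 56(1−ρ^2) ≤ 14·ρ^2, i.e. ρ^2 ≥ 56/(56+14) = 4/5.
Hence ρ ≥ (4/5)^(1/2) ≈ 0.894.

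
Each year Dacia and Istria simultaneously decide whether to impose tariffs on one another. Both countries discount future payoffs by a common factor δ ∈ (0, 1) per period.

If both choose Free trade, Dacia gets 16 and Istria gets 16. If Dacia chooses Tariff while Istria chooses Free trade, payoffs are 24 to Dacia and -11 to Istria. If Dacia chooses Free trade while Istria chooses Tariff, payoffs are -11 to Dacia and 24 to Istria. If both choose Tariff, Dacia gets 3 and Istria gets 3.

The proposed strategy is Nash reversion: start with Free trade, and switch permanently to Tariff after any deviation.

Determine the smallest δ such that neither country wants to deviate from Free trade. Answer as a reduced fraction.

8/21

Cooperation forever yields 16 each period: 16/(1−δ).
Deviating yields 24 once, then 3 forever: 24 + 3δ/(1−δ).
No profitable deviation requires 16/(1−δ) ≥ 24 + 3δ/(1−δ).
Multiplying by (1−δ): 16 ≥ 24(1−δ) + 3δ = 24 − 21δ.
So 21δ ≥ 8, i.e. δ ≥ 8/21.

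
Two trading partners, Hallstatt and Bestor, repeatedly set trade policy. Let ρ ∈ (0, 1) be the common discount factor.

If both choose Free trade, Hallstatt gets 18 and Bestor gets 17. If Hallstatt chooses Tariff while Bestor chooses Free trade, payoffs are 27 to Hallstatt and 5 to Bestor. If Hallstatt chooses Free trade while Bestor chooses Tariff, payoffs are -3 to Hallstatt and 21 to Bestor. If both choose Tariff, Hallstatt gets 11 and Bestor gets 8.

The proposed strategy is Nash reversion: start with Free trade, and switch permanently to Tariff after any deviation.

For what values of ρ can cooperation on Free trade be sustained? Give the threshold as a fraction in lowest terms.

Hallstatt: cooperation gives 18 each period; deviation gives 27 once then 11 forever.
  18/(1−ρ) ≥ 27 + 11ρ/(1−ρ) ⇒ ρ ≥ 9/16.
Bestor: cooperation gives 17 each period; deviation gives 21 once then 8 forever.
  ρ ≥ 4/13.
Both must hold, so the binding constraint is Hallstatt's: ρ ≥ 9/16.

9/16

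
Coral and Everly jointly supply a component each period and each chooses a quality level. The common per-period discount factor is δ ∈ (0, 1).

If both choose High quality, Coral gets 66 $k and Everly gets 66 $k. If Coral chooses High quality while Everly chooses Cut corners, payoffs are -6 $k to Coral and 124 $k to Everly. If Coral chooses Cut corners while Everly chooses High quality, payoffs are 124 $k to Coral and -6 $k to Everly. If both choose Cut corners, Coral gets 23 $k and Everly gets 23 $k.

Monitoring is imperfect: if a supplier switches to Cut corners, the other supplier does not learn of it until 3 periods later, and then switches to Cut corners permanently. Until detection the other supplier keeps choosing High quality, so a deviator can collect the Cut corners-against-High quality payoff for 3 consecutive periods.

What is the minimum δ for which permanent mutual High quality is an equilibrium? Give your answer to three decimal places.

A deviator earns 124 for 3 periods, then 23 forever; cooperating earns 66 forever. Multiplying the IC by (1−δ):
66 ≥ 124(1−δ^3) + 23δ^3, so 101·δ^3 ≥ 58 and δ^3 ≥ 58/101.
δ ≥ (58/101)^(1/3) ≈ 0.831.

0.831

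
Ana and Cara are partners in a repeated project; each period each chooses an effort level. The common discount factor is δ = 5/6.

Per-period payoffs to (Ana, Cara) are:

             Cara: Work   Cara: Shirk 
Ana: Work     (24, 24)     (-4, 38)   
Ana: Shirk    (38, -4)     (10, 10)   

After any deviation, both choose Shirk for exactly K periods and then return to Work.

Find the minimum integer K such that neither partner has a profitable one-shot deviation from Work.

No profitable deviation requires (24−10)(δ+…+δ^K) ≥ 38−24, i.e. δ+…+δ^K ≥ 1 ≈ 1.0000.
With δ = 5/6, the partial sums are K=1: 0.8333, K=2: 1.5278.
K = 2 is the first length at which the sum reaches 1.0000.

2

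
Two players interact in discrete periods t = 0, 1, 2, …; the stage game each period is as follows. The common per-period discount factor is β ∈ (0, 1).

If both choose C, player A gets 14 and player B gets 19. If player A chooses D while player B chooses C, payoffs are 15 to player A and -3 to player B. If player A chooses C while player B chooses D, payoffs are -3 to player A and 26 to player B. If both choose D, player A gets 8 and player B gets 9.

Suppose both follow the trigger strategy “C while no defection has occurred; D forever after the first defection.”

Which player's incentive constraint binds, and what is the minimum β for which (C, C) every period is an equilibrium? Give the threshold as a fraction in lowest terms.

player B; β ≥ 7/17

player A: cooperation gives 14 each period; deviation gives 15 once then 8 forever.
  14/(1−β) ≥ 15 + 8β/(1−β) ⇒ β ≥ 1/7.
player B: cooperation gives 19 each period; deviation gives 26 once then 9 forever.
  β ≥ 7/17.
Both must hold, so the binding constraint is player B's: β ≥ 7/17.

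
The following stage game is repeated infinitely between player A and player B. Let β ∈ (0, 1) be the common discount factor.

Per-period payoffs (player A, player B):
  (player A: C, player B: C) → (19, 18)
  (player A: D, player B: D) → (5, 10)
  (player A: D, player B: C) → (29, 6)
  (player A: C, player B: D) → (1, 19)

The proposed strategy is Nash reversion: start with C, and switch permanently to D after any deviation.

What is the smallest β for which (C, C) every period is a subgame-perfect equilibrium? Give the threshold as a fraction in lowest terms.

5/12

player A: cooperation gives 19 each period; deviation gives 29 once then 5 forever.
  19/(1−β) ≥ 29 + 5β/(1−β) ⇒ β ≥ 10/24 = 5/12.
player B: cooperation gives 18 each period; deviation gives 19 once then 10 forever.
  β ≥ 1/9.
Both must hold, so the binding constraint is player A's: β ≥ 5/12.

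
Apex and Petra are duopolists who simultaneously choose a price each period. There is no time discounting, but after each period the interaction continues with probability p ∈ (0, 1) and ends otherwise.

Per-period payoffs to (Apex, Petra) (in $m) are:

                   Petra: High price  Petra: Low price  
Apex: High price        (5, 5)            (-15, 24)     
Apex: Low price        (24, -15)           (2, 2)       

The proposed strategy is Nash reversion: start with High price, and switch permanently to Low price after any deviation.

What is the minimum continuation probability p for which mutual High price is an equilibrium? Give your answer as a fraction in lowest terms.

19/22

Expected cooperation value is 5 + p·5 + p²·5 + … = 5/(1−p); deviation gives 24 + p·2/(1−p).
5 ≥ 24(1−p) + 2p ⇒ 22p ≥ 19 ⇒ p ≥ 19/22.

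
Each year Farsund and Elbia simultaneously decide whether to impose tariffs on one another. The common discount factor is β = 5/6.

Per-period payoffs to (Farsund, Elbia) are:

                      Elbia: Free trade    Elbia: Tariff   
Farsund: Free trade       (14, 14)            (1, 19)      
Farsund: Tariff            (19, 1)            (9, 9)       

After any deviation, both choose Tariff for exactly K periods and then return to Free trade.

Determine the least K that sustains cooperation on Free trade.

2

IC: β(1−β^K)/(1−β) ≥ (19−14)/(14−9) = 1.
With β = 5/6: need 1 − β^K ≥ 1·(1−5/6)/(5/6), i.e. β^K ≤ 0.8000.
Since (5/6)^1 = 0.8333 and (5/6)^2 = 0.6944, the smallest such K is 2.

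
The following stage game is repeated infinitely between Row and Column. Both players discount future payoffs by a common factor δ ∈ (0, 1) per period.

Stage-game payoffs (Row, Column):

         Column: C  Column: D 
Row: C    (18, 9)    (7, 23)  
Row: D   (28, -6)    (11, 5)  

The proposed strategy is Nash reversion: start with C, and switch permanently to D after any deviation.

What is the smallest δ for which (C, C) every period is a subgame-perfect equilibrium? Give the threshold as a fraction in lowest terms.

7/9

Row's threshold: (28−18)/(28−11) = 10/17.
Column's threshold: (23−9)/(23−5) = 7/9.
10/17 < 7/9, so Column binds and δ* = 7/9.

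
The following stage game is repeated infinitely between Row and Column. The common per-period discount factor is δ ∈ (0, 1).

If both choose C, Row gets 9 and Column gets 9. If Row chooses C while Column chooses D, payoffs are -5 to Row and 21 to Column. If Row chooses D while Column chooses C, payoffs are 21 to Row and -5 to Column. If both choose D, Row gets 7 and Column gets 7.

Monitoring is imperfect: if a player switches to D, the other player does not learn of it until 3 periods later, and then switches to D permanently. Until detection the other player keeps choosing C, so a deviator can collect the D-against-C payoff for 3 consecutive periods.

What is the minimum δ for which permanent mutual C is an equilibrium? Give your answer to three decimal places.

0.950

The best deviation is to choose D for all 3 undetected periods, earning 21 each, then 7 forever once detected.
Deviation value: 21(1−δ^3)/(1−δ) + 7δ^3/(1−δ); cooperation value: 9/(1−δ).
IC: 9 ≥ 21(1−δ^3) + 7δ^3 = 21 − 14δ^3.
So δ^3 ≥ 12/14 = 6/7, giving δ ≥ (6/7)^(1/3) ≈ 0.950.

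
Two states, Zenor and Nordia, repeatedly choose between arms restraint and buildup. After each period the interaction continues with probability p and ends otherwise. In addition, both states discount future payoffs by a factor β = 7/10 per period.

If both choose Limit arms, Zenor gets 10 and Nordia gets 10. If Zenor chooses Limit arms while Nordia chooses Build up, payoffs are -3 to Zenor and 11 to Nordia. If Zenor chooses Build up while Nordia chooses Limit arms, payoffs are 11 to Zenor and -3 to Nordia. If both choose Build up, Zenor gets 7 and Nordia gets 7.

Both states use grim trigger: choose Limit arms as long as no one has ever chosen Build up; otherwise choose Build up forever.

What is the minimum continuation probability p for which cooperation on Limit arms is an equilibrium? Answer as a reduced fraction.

5/14

Expected continuation weight on next period's payoff is β·p = 7/10·p, which plays the role of the discount factor.
Cooperation requires 7/10·p ≥ (11−10)/(11−7) = 1/4, hence p ≥ 5/14.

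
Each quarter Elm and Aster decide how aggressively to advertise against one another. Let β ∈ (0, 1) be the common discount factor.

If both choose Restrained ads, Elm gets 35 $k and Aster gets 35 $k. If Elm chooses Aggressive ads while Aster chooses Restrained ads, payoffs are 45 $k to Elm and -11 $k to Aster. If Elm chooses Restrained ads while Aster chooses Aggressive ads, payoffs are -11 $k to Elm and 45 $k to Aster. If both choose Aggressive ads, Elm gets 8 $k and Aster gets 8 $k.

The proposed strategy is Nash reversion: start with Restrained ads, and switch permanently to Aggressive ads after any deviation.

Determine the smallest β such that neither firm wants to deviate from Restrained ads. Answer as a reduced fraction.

10/37

35/(1−β) ≥ 45 + 8β/(1−β)
35 ≥ 45 − 37β
β ≥ 10/37.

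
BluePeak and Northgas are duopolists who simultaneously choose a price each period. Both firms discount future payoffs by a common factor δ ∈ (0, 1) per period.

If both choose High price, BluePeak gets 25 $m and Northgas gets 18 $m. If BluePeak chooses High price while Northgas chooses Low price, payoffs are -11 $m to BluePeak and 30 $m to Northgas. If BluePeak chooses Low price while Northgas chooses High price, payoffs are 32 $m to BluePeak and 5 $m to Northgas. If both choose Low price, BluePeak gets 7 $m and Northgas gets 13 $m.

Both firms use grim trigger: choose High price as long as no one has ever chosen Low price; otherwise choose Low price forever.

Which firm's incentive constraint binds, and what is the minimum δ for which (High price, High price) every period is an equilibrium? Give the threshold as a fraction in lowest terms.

For BluePeak: deviation gain 32−25 = 7, per-period punishment loss 25−7 = 18. IC gives δ ≥ 7/25.
For Northgas: gain 12, loss 5 per period, so δ ≥ 12/17.
The tighter constraint is Northgas's, so cooperation needs δ ≥ 12/17.

Northgas; δ ≥ 12/17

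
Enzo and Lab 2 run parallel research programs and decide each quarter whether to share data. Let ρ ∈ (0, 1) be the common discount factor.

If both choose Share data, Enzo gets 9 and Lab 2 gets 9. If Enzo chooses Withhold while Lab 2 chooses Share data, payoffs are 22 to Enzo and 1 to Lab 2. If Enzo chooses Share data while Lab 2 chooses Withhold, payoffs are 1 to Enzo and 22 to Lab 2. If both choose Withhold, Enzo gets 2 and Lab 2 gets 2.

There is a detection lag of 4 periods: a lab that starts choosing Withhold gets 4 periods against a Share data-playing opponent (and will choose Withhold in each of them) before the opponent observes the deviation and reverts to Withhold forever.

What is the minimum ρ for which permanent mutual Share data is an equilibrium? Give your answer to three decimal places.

0.898

Deviating for the 4 undetected periods gains 22−9 = 13 per period over cooperation, then loses 9−2 = 7 per period forever once punishment starts.
Gain: 13(1 + ρ + … + ρ^3); loss: 7·ρ^4/(1−ρ).
No profitable deviation ⇔ 13(1−ρ^4) ≤ 7·ρ^4, i.e. ρ^4 ≥ 13/(13+7) = 13/20.
Hence ρ ≥ (13/20)^(1/4) ≈ 0.898.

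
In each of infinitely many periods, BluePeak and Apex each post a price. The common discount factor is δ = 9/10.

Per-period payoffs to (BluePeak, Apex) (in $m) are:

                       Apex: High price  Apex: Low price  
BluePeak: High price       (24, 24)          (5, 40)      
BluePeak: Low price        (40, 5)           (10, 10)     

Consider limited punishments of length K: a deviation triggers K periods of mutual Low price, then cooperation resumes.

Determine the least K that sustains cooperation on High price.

IC: δ(1−δ^K)/(1−δ) ≥ (40−24)/(24−10) = 8/7.
With δ = 9/10: need 1 − δ^K ≥ 8/7·(1−9/10)/(9/10), i.e. δ^K ≤ 0.8730.
Since (9/10)^1 = 0.9000 and (9/10)^2 = 0.8100, the smallest such K is 2.

2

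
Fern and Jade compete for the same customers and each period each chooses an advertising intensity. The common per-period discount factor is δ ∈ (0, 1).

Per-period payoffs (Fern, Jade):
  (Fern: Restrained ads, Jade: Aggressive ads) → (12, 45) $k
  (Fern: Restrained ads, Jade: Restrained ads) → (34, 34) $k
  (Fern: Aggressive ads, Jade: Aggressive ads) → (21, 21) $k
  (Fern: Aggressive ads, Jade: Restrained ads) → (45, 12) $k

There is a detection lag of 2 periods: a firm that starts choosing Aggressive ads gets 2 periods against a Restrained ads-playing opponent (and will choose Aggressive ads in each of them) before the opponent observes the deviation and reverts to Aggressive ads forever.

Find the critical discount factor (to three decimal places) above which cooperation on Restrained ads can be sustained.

0.677

A deviator earns 45 for 2 periods, then 21 forever; cooperating earns 34 forever. Multiplying the IC by (1−δ):
34 ≥ 45(1−δ^2) + 21δ^2, so 24·δ^2 ≥ 11 and δ^2 ≥ 11/24.
δ ≥ (11/24)^(1/2) ≈ 0.677.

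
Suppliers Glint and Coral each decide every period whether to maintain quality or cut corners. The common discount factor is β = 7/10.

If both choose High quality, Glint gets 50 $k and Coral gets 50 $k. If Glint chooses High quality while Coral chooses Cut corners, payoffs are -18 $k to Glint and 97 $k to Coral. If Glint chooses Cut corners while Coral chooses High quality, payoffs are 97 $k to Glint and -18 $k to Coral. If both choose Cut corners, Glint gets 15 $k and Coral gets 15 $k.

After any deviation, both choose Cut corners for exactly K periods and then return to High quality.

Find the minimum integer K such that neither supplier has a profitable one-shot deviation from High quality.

Need Σ_{k=1}^{K} β^k ≥ (97−50)/(50−15) = 1.3429 at β = 7/10.
At K = 2 the sum is 1.1900 < 1.3429; at K = 3 it is 1.5330 ≥ 1.3429.
So the minimum punishment length is K = 3.

3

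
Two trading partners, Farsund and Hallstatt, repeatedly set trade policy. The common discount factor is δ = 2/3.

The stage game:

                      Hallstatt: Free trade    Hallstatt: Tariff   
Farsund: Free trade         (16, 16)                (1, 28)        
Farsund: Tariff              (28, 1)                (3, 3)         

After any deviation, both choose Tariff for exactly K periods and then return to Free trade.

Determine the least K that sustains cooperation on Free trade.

2

Need Σ_{k=1}^{K} δ^k ≥ (28−16)/(16−3) = 0.9231 at δ = 2/3.
At K = 1 the sum is 0.6667 < 0.9231; at K = 2 it is 1.1111 ≥ 0.9231.
So the minimum punishment length is K = 2.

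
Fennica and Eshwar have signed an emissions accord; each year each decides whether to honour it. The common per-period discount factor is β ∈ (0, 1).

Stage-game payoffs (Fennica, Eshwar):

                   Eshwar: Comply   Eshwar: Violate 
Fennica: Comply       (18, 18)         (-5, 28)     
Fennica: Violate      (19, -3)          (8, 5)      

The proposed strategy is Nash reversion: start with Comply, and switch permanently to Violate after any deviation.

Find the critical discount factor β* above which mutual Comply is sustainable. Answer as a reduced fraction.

For Fennica: deviation gain 19−18 = 1, per-period punishment loss 18−8 = 10. IC gives β ≥ 1/11.
For Eshwar: gain 10, loss 13 per period, so β ≥ 10/23.
The tighter constraint is Eshwar's, so cooperation needs β ≥ 10/23.

10/23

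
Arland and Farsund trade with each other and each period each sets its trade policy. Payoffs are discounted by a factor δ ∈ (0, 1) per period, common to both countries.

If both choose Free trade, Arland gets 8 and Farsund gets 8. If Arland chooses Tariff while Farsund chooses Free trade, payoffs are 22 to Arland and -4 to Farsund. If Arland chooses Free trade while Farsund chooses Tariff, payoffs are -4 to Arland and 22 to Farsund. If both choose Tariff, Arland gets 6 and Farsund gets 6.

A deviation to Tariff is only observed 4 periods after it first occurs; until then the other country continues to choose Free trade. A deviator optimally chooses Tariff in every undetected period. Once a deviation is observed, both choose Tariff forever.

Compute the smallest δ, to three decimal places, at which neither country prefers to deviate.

A deviator earns 22 for 4 periods, then 6 forever; cooperating earns 8 forever. Multiplying the IC by (1−δ):
8 ≥ 22(1−δ^4) + 6δ^4, so 16·δ^4 ≥ 14 and δ^4 ≥ 7/8.
δ ≥ (7/8)^(1/4) ≈ 0.967.

0.967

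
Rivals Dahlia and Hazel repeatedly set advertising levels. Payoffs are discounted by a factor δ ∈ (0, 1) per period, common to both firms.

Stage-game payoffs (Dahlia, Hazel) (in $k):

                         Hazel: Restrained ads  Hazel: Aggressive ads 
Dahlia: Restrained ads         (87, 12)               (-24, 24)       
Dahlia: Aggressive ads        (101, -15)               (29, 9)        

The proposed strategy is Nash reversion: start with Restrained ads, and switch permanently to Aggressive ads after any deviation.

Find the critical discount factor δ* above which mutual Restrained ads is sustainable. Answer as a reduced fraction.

4/5

Dahlia's threshold: (101−87)/(101−29) = 7/36.
Hazel's threshold: (24−12)/(24−9) = 4/5.
7/36 < 4/5, so Hazel binds and δ* = 4/5.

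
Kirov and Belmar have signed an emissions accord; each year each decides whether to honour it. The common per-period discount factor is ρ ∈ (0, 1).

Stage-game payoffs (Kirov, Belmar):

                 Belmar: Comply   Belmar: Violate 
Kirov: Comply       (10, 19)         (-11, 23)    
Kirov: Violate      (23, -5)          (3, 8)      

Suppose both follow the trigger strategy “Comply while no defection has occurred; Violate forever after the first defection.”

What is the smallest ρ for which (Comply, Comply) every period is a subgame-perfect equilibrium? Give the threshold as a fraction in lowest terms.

13/20

For Kirov: deviation gain 23−10 = 13, per-period punishment loss 10−3 = 7. IC gives ρ ≥ 13/20.
For Belmar: gain 4, loss 11 per period, so ρ ≥ 4/15.
The tighter constraint is Kirov's, so cooperation needs ρ ≥ 13/20.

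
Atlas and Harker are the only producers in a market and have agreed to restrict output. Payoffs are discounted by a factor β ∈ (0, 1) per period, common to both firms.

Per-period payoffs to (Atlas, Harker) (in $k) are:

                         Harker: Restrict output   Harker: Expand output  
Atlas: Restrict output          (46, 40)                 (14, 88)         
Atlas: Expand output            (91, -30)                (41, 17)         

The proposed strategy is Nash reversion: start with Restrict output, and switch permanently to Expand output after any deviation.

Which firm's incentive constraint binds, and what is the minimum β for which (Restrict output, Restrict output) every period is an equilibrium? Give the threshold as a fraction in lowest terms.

For Atlas: deviation gain 91−46 = 45, per-period punishment loss 46−41 = 5. IC gives β ≥ 45/50 = 9/10.
For Harker: gain 48, loss 23 per period, so β ≥ 48/71.
The tighter constraint is Atlas's, so cooperation needs β ≥ 9/10.

Atlas; β ≥ 9/10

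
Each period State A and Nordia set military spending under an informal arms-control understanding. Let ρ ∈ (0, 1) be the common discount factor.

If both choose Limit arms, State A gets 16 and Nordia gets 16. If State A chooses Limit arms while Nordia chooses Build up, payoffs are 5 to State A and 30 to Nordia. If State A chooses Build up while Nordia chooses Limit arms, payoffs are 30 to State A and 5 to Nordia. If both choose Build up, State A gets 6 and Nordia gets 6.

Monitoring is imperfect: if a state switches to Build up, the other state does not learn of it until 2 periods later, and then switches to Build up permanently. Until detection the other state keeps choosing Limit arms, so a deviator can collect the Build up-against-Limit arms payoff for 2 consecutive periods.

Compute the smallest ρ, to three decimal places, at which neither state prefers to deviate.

A deviator earns 30 for 2 periods, then 6 forever; cooperating earns 16 forever. Multiplying the IC by (1−ρ):
16 ≥ 30(1−ρ^2) + 6ρ^2, so 24·ρ^2 ≥ 14 and ρ^2 ≥ 7/12.
ρ ≥ (7/12)^(1/2) ≈ 0.764.

0.764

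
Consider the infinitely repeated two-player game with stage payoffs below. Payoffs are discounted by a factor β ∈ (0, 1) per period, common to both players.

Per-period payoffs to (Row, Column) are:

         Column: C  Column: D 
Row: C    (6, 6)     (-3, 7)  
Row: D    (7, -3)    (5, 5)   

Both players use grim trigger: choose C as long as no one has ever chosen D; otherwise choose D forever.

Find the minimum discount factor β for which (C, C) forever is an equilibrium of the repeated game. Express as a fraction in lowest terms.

1/2

6/(1−β) ≥ 7 + 5β/(1−β)
6 ≥ 7 − 2β
β ≥ 1/2.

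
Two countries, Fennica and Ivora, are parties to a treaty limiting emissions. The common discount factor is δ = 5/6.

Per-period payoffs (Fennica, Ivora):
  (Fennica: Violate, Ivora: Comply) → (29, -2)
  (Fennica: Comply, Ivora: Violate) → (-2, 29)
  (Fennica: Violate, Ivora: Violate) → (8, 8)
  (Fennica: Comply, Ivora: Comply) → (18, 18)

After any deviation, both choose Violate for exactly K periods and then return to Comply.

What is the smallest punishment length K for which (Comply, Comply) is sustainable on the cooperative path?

Need Σ_{k=1}^{K} δ^k ≥ (29−18)/(18−8) = 1.1000 at δ = 5/6.
At K = 1 the sum is 0.8333 < 1.1000; at K = 2 it is 1.5278 ≥ 1.1000.
So the minimum punishment length is K = 2.

2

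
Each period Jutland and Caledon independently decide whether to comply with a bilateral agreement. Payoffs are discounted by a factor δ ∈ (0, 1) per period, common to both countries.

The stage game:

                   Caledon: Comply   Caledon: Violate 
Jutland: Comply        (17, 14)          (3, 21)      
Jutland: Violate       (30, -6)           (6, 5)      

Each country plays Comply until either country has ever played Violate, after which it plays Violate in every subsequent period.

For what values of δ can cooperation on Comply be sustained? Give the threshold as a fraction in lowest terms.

Jutland's threshold: (30−17)/(30−6) = 13/24.
Caledon's threshold: (21−14)/(21−5) = 7/16.
13/24 > 7/16, so Jutland binds and δ* = 13/24.

13/24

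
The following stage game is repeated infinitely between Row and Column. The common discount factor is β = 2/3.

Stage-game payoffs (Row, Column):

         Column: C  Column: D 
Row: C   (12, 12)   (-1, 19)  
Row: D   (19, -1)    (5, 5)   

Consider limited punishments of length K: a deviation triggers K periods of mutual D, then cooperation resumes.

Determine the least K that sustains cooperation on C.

2

No profitable deviation requires (12−5)(β+…+β^K) ≥ 19−12, i.e. β+…+β^K ≥ 1 ≈ 1.0000.
With β = 2/3, the partial sums are K=1: 0.6667, K=2: 1.1111.
K = 2 is the first length at which the sum reaches 1.0000.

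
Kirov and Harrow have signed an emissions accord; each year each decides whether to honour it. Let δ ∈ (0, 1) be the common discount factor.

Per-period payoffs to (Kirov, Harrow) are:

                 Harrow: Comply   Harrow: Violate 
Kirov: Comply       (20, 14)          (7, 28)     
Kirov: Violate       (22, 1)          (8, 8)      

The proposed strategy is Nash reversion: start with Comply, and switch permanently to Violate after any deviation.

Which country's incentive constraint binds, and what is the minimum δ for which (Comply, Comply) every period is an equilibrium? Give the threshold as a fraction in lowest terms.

Kirov's threshold: (22−20)/(22−8) = 1/7.
Harrow's threshold: (28−14)/(28−8) = 7/10.
1/7 < 7/10, so Harrow binds and δ* = 7/10.

Harrow; δ ≥ 7/10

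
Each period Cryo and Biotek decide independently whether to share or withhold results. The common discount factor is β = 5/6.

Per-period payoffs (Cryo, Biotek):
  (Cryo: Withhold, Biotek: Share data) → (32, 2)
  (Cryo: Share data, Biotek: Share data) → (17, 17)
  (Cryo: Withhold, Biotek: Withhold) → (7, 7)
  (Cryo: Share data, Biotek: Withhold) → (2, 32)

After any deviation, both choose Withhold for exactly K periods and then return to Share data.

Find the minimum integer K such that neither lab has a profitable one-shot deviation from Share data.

2

No profitable deviation requires (17−7)(β+…+β^K) ≥ 32−17, i.e. β+…+β^K ≥ 3/2 ≈ 1.5000.
With β = 5/6, the partial sums are K=1: 0.8333, K=2: 1.5278.
K = 2 is the first length at which the sum reaches 1.5000.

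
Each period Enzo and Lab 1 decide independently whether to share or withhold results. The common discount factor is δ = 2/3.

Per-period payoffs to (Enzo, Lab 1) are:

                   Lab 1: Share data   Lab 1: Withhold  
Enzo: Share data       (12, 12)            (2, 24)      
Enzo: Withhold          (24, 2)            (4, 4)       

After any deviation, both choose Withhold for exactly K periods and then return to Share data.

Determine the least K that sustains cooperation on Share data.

No profitable deviation requires (12−4)(δ+…+δ^K) ≥ 24−12, i.e. δ+…+δ^K ≥ 3/2 ≈ 1.5000.
With δ = 2/3, the partial sums are K=1: 0.6667, K=2: 1.1111, K=3: 1.4074, K=4: 1.6049.
K = 4 is the first length at which the sum reaches 1.5000.

4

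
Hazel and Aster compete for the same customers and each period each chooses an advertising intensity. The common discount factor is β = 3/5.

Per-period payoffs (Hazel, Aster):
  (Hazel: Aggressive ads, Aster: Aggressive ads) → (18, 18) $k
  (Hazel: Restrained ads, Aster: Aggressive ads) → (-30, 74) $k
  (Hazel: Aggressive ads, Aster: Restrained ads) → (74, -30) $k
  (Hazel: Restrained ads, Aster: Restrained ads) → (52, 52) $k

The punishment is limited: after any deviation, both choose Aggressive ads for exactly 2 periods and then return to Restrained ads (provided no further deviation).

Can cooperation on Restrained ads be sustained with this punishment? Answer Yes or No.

Yes

A one-shot deviation gives 74 now, then 18 for 2 periods, then back to 52.
Gain from deviating: (74−52) today; loss: (52−18) in each of the next 2 periods.
No-deviation condition: (52−18)(β+…+β^2) ≥ 74−52, i.e. β+…+β^2 ≥ 11/17.
At β = 3/5: β+…+β^2 = 0.9600 ≥ 0.6471.
So cooperation is sustainable.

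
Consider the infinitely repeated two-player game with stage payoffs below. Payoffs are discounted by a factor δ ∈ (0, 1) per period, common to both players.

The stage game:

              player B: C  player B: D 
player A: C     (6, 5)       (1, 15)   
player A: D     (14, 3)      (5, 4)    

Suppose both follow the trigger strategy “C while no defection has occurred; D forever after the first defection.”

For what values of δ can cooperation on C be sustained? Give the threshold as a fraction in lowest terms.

player A: cooperation gives 6 each period; deviation gives 14 once then 5 forever.
  6/(1−δ) ≥ 14 + 5δ/(1−δ) ⇒ δ ≥ 8/9.
player B: cooperation gives 5 each period; deviation gives 15 once then 4 forever.
  δ ≥ 10/11.
Both must hold, so the binding constraint is player B's: δ ≥ 10/11.

10/11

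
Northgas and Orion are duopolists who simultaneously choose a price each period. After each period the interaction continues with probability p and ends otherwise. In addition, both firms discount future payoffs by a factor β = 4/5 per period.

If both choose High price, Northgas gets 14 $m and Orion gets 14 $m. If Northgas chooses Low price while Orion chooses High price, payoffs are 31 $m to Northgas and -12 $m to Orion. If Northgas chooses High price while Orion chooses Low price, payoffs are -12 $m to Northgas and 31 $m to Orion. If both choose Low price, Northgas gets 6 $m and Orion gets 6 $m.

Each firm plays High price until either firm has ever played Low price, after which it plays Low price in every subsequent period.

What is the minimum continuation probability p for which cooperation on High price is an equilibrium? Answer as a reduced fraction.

17/20

With continuation probability p and discount β, the effective per-period discount factor is βp.
Grim-trigger IC: βp ≥ (31−14)/(31−6) = 17/25.
So p ≥ (17/25)/(4/5) = 17/20.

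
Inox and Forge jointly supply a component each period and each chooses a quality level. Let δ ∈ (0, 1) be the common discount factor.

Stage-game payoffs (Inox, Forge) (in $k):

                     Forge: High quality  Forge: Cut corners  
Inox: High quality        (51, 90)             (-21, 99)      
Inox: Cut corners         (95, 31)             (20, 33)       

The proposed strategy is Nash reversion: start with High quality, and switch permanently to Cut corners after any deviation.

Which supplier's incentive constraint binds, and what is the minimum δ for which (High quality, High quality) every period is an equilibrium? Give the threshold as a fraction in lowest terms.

Inox: cooperation gives 51 each period; deviation gives 95 once then 20 forever.
  51/(1−δ) ≥ 95 + 20δ/(1−δ) ⇒ δ ≥ 44/75.
Forge: cooperation gives 90 each period; deviation gives 99 once then 33 forever.
  δ ≥ 9/66 = 3/22.
Both must hold, so the binding constraint is Inox's: δ ≥ 44/75.

Inox; δ ≥ 44/75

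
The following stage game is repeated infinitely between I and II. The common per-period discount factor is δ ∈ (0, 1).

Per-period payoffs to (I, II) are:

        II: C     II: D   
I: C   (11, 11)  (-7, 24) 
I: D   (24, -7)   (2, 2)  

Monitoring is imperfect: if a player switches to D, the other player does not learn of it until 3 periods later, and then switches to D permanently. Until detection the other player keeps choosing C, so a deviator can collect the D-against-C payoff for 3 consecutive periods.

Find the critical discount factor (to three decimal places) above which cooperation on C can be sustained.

0.839

The best deviation is to choose D for all 3 undetected periods, earning 24 each, then 2 forever once detected.
Deviation value: 24(1−δ^3)/(1−δ) + 2δ^3/(1−δ); cooperation value: 11/(1−δ).
IC: 11 ≥ 24(1−δ^3) + 2δ^3 = 24 − 22δ^3.
So δ^3 ≥ 13/22, giving δ ≥ (13/22)^(1/3) ≈ 0.839.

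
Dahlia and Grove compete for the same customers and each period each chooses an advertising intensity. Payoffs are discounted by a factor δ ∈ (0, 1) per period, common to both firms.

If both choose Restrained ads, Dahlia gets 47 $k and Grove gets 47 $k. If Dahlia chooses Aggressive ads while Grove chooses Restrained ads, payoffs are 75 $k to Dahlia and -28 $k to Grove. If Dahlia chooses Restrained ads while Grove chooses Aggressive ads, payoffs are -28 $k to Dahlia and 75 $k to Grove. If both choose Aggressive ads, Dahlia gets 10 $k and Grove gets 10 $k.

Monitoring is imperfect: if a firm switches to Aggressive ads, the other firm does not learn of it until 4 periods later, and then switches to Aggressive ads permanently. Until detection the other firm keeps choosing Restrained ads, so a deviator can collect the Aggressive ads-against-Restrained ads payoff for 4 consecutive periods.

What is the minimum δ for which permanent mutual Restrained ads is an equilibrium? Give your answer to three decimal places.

Deviating for the 4 undetected periods gains 75−47 = 28 per period over cooperation, then loses 47−10 = 37 per period forever once punishment starts.
Gain: 28(1 + δ + … + δ^3); loss: 37·δ^4/(1−δ).
No profitable deviation ⇔ 28(1−δ^4) ≤ 37·δ^4, i.e. δ^4 ≥ 28/(28+37) = 28/65.
Hence δ ≥ (28/65)^(1/4) ≈ 0.810.

0.810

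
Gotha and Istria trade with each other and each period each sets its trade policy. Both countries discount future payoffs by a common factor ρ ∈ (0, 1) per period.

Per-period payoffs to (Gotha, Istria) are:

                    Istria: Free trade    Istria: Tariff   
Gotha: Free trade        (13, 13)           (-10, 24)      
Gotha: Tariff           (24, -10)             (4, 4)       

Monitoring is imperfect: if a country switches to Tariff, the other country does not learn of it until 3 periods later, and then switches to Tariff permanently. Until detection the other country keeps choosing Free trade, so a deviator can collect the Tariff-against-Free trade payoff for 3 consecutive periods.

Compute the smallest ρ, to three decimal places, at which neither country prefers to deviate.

Deviating for the 3 undetected periods gains 24−13 = 11 per period over cooperation, then loses 13−4 = 9 per period forever once punishment starts.
Gain: 11(1 + ρ + … + ρ^2); loss: 9·ρ^3/(1−ρ).
No profitable deviation ⇔ 11(1−ρ^3) ≤ 9·ρ^3, i.e. ρ^3 ≥ 11/(11+9) = 11/20.
Hence ρ ≥ (11/20)^(1/3) ≈ 0.819.

0.819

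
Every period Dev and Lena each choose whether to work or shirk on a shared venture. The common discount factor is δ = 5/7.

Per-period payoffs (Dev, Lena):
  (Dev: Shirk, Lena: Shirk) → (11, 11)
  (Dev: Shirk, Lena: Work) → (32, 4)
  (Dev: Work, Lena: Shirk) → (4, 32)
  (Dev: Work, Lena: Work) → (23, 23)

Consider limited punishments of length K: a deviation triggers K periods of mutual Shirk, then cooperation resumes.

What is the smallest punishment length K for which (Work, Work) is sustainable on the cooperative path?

2

No profitable deviation requires (23−11)(δ+…+δ^K) ≥ 32−23, i.e. δ+…+δ^K ≥ 3/4 ≈ 0.7500.
With δ = 5/7, the partial sums are K=1: 0.7143, K=2: 1.2245.
K = 2 is the first length at which the sum reaches 0.7500.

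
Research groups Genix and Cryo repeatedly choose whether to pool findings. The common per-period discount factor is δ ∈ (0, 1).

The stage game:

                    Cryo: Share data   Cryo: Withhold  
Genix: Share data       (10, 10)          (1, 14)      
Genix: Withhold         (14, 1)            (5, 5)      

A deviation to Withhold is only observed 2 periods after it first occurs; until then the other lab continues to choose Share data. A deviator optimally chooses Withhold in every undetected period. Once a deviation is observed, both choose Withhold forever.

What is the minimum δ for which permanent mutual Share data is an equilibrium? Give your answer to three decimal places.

Deviating for the 2 undetected periods gains 14−10 = 4 per period over cooperation, then loses 10−5 = 5 per period forever once punishment starts.
Gain: 4(1 + δ + … + δ^1); loss: 5·δ^2/(1−δ).
No profitable deviation ⇔ 4(1−δ^2) ≤ 5·δ^2, i.e. δ^2 ≥ 4/(4+5) = 4/9.
Hence δ ≥ (4/9)^(1/2) ≈ 0.667.

0.667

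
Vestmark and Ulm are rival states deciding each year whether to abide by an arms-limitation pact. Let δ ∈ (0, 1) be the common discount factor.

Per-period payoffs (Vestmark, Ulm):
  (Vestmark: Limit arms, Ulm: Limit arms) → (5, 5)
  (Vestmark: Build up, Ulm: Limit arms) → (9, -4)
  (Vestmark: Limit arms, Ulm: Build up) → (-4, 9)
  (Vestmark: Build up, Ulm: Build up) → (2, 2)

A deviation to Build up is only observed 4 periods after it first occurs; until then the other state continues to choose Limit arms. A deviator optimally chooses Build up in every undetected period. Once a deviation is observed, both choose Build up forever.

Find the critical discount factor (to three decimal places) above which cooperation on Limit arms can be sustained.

0.869

Deviating for the 4 undetected periods gains 9−5 = 4 per period over cooperation, then loses 5−2 = 3 per period forever once punishment starts.
Gain: 4(1 + δ + … + δ^3); loss: 3·δ^4/(1−δ).
No profitable deviation ⇔ 4(1−δ^4) ≤ 3·δ^4, i.e. δ^4 ≥ 4/(4+3) = 4/7.
Hence δ ≥ (4/7)^(1/4) ≈ 0.869.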